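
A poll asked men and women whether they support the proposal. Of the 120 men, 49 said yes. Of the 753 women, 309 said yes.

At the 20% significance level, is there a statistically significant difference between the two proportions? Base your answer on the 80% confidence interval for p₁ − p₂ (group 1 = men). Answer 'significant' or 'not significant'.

not significant

First, p̂₁ = 49/120 = 0.4083; p̂₂ = 309/753 = 0.4104.
The two standard errors are √(0.4083×0.5917/120) = 0.04487 and √(0.4104×0.5896/753) = 0.01793.
Because the samples are independent, SE_diff = √(0.04487² + 0.01793²) = 0.04832.
Using z* = 1.282 for 80%, ME = 1.282 × 0.04832 = 0.06195.
p̂₁ − p̂₂ = -0.0021; interval -0.0021 ± 0.06195 gives (-0.06405, 0.05985).
The interval (-0.06405, 0.05985) contains 0, so the difference is not significant.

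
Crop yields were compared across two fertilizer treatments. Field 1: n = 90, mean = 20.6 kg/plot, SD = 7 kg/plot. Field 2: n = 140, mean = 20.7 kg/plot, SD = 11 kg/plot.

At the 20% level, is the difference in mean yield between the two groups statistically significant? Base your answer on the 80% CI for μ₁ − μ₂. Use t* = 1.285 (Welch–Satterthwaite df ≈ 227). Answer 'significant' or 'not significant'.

Standard errors of each mean: 7/√90 = 0.7379 and 11/√140 = 0.9297.
SE(x̄₁ − x̄₂) = √(0.7379² + 0.9297²) = 1.1869 for independent samples with unequal variances.
With t* = 1.285, the margin is 1.285 × 1.1869 = 1.5252.
x̄₁ − x̄₂ = 20.6 − 20.7 = -0.1000; the interval is -0.1000 ± 1.5252 = (-1.6252, 1.4252).
The interval (-1.6252, 1.4252) contains 0, so the difference is not significant.

not significant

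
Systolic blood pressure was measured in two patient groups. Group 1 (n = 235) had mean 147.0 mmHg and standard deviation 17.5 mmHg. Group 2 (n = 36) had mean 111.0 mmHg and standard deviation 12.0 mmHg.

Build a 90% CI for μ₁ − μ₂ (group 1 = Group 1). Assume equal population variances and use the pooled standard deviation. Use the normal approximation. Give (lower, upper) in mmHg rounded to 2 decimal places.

(31.03, 40.97)

s_p = √[((n₁−1)s₁² + (n₂−1)s₂²)/(n₁+n₂−2)] = √[(234·17.5² + 35·12.0²)/269] = 16.8861.
SE = 16.8861·√(1/235 + 1/36) = 3.0222.
With z* = 1.645, margin = 1.645 × 3.0222 = 4.9715.
x̄₁ − x̄₂ = 147.0 − 111.0 = 36.0000; interval 36.0000 ± 4.9715 = (31.03, 40.97).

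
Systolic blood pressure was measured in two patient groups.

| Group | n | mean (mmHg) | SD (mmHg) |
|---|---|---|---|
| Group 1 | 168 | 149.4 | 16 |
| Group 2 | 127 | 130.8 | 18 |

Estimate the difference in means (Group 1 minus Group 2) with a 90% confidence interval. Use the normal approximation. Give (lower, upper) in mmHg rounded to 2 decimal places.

(15.28, 21.92)

Standard errors of each mean: 16/√168 = 1.2344 and 18/√127 = 1.5972.
SE(x̄₁ − x̄₂) = √(1.2344² + 1.5972²) = 2.0186 for independent samples with unequal variances.
With z* = 1.645, the margin is 1.645 × 2.0186 = 3.3206.
x̄₁ − x̄₂ = 149.4 − 130.8 = 18.6000; the interval is 18.6000 ± 3.3206 = (15.28, 21.92).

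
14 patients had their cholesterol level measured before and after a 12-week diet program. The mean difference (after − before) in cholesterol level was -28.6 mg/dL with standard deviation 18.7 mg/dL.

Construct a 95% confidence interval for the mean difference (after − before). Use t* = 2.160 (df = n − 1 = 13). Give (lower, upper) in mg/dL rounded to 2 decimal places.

Paired design: SE = s_d/√n = 18.7/√14 = 4.9978.
t* = 2.160; margin of error = 2.160 × 4.9978 = 10.7952.
-28.6 ± 10.7952 → (-39.40, -17.80).

(-39.40, -17.80)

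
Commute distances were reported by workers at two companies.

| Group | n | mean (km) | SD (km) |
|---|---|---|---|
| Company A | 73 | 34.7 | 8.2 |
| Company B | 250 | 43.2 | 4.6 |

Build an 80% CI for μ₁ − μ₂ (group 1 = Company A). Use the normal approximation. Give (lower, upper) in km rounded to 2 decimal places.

(-9.79, -7.21)

Standard errors of each mean: 8.2/√73 = 0.9597 and 4.6/√250 = 0.2909.
SE(x̄₁ − x̄₂) = √(0.9597² + 0.2909²) = 1.0028 for independent samples with unequal variances.
With z* = 1.282, the margin is 1.282 × 1.0028 = 1.2856.
x̄₁ − x̄₂ = 34.7 − 43.2 = -8.5000; the interval is -8.5000 ± 1.2856 = (-9.79, -7.21).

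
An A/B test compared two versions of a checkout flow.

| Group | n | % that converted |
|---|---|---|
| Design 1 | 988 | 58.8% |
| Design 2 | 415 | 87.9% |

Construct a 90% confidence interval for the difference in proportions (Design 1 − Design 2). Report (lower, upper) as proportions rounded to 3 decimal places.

Each SE is √(p̂(1−p̂)/n): √(0.5880·0.4120/988) = 0.01566 and √(0.8790·0.1210/415) = 0.01601.
SE(p̂₁ − p̂₂) = √(SE₁² + SE₂²) = √(0.0002452356 + 0.0002563201) = 0.02240, since the two samples are independent.
At 90% confidence z* = 1.645; margin = 1.645 × 0.02240 = 0.03685.
The difference is 0.5880 − 0.8790 = -0.2910, so the interval is -0.2910 ± 0.03685 = (-0.328, -0.254).

(-0.328, -0.254)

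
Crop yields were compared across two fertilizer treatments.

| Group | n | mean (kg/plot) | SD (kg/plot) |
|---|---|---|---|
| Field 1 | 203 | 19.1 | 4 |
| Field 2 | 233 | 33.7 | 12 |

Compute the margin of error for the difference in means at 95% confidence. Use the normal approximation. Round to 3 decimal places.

SE₁ = s₁/√n₁ = 4/√203 = 0.2807; SE₂ = 12/√233 = 0.7861.
Independent samples, unequal variances: SE_diff = √(SE₁² + SE₂²) = √(0.07879249 + 0.61795321) = 0.8347.
z* = 1.960, so margin of error = 1.960 × 0.8347 = 1.6360.

1.636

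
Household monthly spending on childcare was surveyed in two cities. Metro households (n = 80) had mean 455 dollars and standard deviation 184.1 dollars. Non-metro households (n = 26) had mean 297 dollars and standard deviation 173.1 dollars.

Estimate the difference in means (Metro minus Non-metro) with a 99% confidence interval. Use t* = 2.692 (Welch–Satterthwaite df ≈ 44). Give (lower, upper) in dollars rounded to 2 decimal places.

Standard errors of each mean: 184.1/√80 = 20.5830 and 173.1/√26 = 33.9477.
SE(x̄₁ − x̄₂) = √(20.5830² + 33.9477²) = 39.7002 for independent samples with unequal variances.
With t* = 2.692, the margin is 2.692 × 39.7002 = 106.8729.
x̄₁ − x̄₂ = 455 − 297 = 158.0000; the interval is 158.0000 ± 106.8729 = (51.13, 264.87).

(51.13, 264.87)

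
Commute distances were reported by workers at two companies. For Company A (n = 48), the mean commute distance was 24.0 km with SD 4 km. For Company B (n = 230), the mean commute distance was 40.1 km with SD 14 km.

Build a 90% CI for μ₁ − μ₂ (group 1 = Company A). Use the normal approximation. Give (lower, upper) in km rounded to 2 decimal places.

Standard errors of each mean: 4/√48 = 0.5774 and 14/√230 = 0.9231.
SE(x̄₁ − x̄₂) = √(0.5774² + 0.9231²) = 1.0888 for independent samples with unequal variances.
With z* = 1.645, the margin is 1.645 × 1.0888 = 1.7911.
x̄₁ − x̄₂ = 24.0 − 40.1 = -16.1000; the interval is -16.1000 ± 1.7911 = (-17.89, -14.31).

(-17.89, -14.31)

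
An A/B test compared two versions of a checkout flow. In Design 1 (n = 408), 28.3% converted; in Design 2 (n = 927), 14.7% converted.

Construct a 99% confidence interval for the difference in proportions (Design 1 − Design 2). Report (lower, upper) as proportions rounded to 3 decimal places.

The two standard errors are √(0.2830×0.7170/408) = 0.02230 and √(0.1470×0.8530/927) = 0.01163.
Because the samples are independent, SE_diff = √(0.02230² + 0.01163²) = 0.02515.
Using z* = 2.576 for 99%, ME = 2.576 × 0.02515 = 0.06479.
p̂₁ − p̂₂ = 0.1360; interval 0.1360 ± 0.06479 gives (0.071, 0.201).

(0.071, 0.201)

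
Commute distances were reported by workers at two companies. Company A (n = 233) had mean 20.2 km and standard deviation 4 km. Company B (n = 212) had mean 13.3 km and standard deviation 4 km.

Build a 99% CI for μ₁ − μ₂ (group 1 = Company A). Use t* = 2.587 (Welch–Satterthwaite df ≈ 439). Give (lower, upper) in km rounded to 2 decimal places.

SE₁ = s₁/√n₁ = 4/√233 = 0.2620; SE₂ = 4/√212 = 0.2747.
Independent samples, unequal variances: SE_diff = √(SE₁² + SE₂²) = √(0.068644 + 0.07546009) = 0.3796.
t* = 2.587, so margin of error = 2.587 × 0.3796 = 0.9820.
Difference in means = 20.2 − 13.3 = 6.9000.
6.9000 ± 0.9820 → (5.92, 7.88).

(5.92, 7.88)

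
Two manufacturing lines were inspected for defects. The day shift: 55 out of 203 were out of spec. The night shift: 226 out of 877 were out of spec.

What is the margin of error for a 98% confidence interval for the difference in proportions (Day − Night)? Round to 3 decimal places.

Sample proportions: 55/203 = 0.2709, 226/877 = 0.2577.
Each SE is √(p̂(1−p̂)/n): √(0.2709·0.7291/203) = 0.03119 and √(0.2577·0.7423/877) = 0.01477.
SE(p̂₁ − p̂₂) = √(SE₁² + SE₂²) = √(0.0009728161 + 0.0002181529) = 0.03451, since the two samples are independent.
At 98% confidence z* = 2.326; margin = 2.326 × 0.03451 = 0.08027.

0.080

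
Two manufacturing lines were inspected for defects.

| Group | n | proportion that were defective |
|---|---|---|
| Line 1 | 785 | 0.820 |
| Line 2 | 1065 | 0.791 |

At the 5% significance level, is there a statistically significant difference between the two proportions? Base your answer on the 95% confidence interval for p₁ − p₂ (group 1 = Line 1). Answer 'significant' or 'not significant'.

not significant

Each SE is √(p̂(1−p̂)/n): √(0.8200·0.1800/785) = 0.01371 and √(0.7910·0.2090/1065) = 0.01246.
SE(p̂₁ − p̂₂) = √(SE₁² + SE₂²) = √(0.0001879641 + 0.0001552516) = 0.01853, since the two samples are independent.
At 95% confidence z* = 1.960; margin = 1.960 × 0.01853 = 0.03632.
The difference is 0.8200 − 0.7910 = 0.0290, so the interval is 0.0290 ± 0.03632 = (-0.00732, 0.06532).
The interval (-0.00732, 0.06532) contains 0, so the difference is not significant.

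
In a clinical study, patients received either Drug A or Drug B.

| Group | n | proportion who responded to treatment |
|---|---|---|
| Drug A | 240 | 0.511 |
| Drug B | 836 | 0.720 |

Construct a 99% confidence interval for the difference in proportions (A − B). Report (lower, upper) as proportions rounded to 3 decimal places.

Each SE is √(p̂(1−p̂)/n): √(0.5110·0.4890/240) = 0.03227 and √(0.7200·0.2800/836) = 0.01553.
SE(p̂₁ − p̂₂) = √(SE₁² + SE₂²) = √(0.0010413529 + 0.0002411809) = 0.03581, since the two samples are independent.
At 99% confidence z* = 2.576; margin = 2.576 × 0.03581 = 0.09225.
The difference is 0.5110 − 0.7200 = -0.2090, so the interval is -0.2090 ± 0.09225 = (-0.301, -0.117).

(-0.301, -0.117)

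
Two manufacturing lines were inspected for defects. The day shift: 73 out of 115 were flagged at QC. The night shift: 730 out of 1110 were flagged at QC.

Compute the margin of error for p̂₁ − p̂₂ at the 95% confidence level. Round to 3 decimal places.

Sample proportions: 73/115 = 0.6348, 730/1110 = 0.6577.
Each SE is √(p̂(1−p̂)/n): √(0.6348·0.3652/115) = 0.04490 and √(0.6577·0.3423/1110) = 0.01424.
SE(p̂₁ − p̂₂) = √(SE₁² + SE₂²) = √(0.00201601 + 0.0002027776) = 0.04710, since the two samples are independent.
At 95% confidence z* = 1.960; margin = 1.960 × 0.04710 = 0.09232.

0.092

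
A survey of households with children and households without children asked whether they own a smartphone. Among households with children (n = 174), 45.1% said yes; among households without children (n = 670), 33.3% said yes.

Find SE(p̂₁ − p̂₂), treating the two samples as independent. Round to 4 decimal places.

0.0419

SE₁ = √(p̂₁(1−p̂₁)/n₁) = √(0.4510·0.5490/174) = 0.03772; SE₂ = √(0.3330·0.6670/670) = 0.01821.
Independent samples: SE of the difference = √(SE₁² + SE₂²) = √(0.0014227984 + 0.0003316041) = 0.04189.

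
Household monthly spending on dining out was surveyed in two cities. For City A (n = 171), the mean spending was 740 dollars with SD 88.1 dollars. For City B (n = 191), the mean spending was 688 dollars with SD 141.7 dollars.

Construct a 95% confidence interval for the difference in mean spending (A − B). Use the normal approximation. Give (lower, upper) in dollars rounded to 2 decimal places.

(27.95, 76.05)

Standard errors of each mean: 88.1/√171 = 6.7372 and 141.7/√191 = 10.2531.
SE(x̄₁ − x̄₂) = √(6.7372² + 10.2531²) = 12.2685 for independent samples with unequal variances.
With z* = 1.960, the margin is 1.960 × 12.2685 = 24.0463.
x̄₁ − x̄₂ = 740 − 688 = 52.0000; the interval is 52.0000 ± 24.0463 = (27.95, 76.05).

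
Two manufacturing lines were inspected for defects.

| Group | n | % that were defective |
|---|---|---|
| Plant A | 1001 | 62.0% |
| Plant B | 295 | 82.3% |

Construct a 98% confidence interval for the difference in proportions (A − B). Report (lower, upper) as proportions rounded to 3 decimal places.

(-0.266, -0.140)

SE₁ = √(p̂₁(1−p̂₁)/n₁) = √(0.6200·0.3800/1001) = 0.01534; SE₂ = √(0.8230·0.1770/295) = 0.02222.
Independent samples: SE of the difference = √(SE₁² + SE₂²) = √(0.0002353156 + 0.0004937284) = 0.02700.
z* for 98% confidence is 2.326, so the margin of error is 2.326 × 0.02700 = 0.06280.
Point estimate p̂₁ − p̂₂ = 0.6200 − 0.8230 = -0.2030.
-0.2030 ± 0.06280 → (-0.266, -0.140).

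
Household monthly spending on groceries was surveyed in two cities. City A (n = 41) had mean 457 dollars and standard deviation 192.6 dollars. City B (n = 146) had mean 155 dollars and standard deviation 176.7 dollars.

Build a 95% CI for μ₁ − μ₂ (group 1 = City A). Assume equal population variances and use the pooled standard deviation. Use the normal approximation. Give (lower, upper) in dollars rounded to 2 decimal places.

(239.55, 364.45)

Pooled variance s_p² = [40·192.6² + 145·176.7²] / (41+146−2) = 32492.4835, so s_p = 180.2567.
SE_diff = s_p·√(1/n₁ + 1/n₂) = 180.2567·√(1/41 + 1/146) = 31.8599.
z* = 1.960; margin = 1.960 × 31.8599 = 62.4454.
Difference = 457 − 155 = 302.0000.
302.0000 ± 62.4454 → (239.55, 364.45).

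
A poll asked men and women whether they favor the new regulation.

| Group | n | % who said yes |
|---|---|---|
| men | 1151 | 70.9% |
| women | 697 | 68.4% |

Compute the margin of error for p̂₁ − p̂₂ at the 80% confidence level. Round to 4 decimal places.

Each SE is √(p̂(1−p̂)/n): √(0.7090·0.2910/1151) = 0.01339 and √(0.6840·0.3160/697) = 0.01761.
SE(p̂₁ − p̂₂) = √(SE₁² + SE₂²) = √(0.0001792921 + 0.0003101121) = 0.02212, since the two samples are independent.
At 80% confidence z* = 1.282; margin = 1.282 × 0.02212 = 0.02836.

0.0284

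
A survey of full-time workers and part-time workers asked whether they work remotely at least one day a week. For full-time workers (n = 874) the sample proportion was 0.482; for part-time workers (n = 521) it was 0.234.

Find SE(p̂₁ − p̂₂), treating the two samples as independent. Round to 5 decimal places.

0.02509

SE₁ = √(p̂₁(1−p̂₁)/n₁) = √(0.4820·0.5180/874) = 0.01690; SE₂ = √(0.2340·0.7660/521) = 0.01855.
Independent samples: SE of the difference = √(SE₁² + SE₂²) = √(0.00028561 + 0.0003441025) = 0.02509.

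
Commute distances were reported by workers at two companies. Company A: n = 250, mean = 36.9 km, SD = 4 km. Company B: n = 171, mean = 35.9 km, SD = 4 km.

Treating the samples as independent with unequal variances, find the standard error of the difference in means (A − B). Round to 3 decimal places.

0.397

SE₁ = s₁/√n₁ = 4/√250 = 0.2530; SE₂ = 4/√171 = 0.3059.
Independent samples, unequal variances: SE_diff = √(SE₁² + SE₂²) = √(0.064009 + 0.09357481) = 0.3970.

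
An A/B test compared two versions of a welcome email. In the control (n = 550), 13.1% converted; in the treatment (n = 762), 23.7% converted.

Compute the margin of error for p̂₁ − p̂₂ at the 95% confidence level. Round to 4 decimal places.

0.0413

SE₁ = √(p̂₁(1−p̂₁)/n₁) = √(0.1310·0.8690/550) = 0.01439; SE₂ = √(0.2370·0.7630/762) = 0.01540.
Independent samples: SE of the difference = √(SE₁² + SE₂²) = √(0.0002070721 + 0.00023716) = 0.02108.
z* for 95% confidence is 1.960, so the margin of error is 1.960 × 0.02108 = 0.04132.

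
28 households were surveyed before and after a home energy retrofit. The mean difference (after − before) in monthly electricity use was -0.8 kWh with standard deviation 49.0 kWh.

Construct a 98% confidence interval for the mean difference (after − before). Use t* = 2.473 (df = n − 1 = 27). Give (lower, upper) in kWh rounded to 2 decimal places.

Paired design: SE = s_d/√n = 49.0/√28 = 9.2601.
t* = 2.473; margin of error = 2.473 × 9.2601 = 22.9002.
-0.8 ± 22.9002 → (-23.70, 22.10).

(-23.70, 22.10)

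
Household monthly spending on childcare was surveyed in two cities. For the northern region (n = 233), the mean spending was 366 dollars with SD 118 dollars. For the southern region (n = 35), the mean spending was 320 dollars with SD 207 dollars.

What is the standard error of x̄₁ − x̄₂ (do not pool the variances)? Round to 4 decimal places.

Standard errors of each mean: 118/√233 = 7.7304 and 207/√35 = 34.9894.
SE(x̄₁ − x̄₂) = √(7.7304² + 34.9894²) = 35.8332 for independent samples with unequal variances.

35.8332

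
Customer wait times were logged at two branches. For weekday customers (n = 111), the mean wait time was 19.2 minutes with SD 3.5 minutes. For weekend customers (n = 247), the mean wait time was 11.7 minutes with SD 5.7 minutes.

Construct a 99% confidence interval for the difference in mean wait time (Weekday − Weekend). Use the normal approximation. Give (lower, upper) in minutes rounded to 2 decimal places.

SE₁ = s₁/√n₁ = 3.5/√111 = 0.3322; SE₂ = 5.7/√247 = 0.3627.
Independent samples, unequal variances: SE_diff = √(SE₁² + SE₂²) = √(0.11035684 + 0.13155129) = 0.4918.
z* = 2.576, so margin of error = 2.576 × 0.4918 = 1.2669.
Difference in means = 19.2 − 11.7 = 7.5000.
7.5000 ± 1.2669 → (6.23, 8.77).

(6.23, 8.77)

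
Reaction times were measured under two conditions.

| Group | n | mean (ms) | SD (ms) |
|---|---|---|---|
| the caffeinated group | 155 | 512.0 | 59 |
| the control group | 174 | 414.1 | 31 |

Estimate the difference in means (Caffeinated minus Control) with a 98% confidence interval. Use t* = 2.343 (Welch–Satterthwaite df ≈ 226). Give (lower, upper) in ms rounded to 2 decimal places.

(85.51, 110.29)

Standard errors of each mean: 59/√155 = 4.7390 and 31/√174 = 2.3501.
SE(x̄₁ − x̄₂) = √(4.7390² + 2.3501²) = 5.2897 for independent samples with unequal variances.
With t* = 2.343, the margin is 2.343 × 5.2897 = 12.3938.
x̄₁ − x̄₂ = 512.0 − 414.1 = 97.9000; the interval is 97.9000 ± 12.3938 = (85.51, 110.29).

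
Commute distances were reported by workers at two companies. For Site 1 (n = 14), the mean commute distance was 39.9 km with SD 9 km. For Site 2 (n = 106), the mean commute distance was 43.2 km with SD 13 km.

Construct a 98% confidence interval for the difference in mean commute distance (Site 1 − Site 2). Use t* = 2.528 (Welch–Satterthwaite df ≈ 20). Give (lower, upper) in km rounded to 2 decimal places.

(-10.17, 3.57)

SE₁ = s₁/√n₁ = 9/√14 = 2.4054; SE₂ = 13/√106 = 1.2627.
Independent samples, unequal variances: SE_diff = √(SE₁² + SE₂²) = √(5.78594916 + 1.59441129) = 2.7167.
t* = 2.528, so margin of error = 2.528 × 2.7167 = 6.8678.
Difference in means = 39.9 − 43.2 = -3.3000.
-3.3000 ± 6.8678 → (-10.17, 3.57).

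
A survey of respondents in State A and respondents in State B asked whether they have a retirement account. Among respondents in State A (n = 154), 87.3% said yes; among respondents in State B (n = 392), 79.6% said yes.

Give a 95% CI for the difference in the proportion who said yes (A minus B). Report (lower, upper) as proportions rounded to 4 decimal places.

(0.0110, 0.1430)

The two standard errors are √(0.8730×0.1270/154) = 0.02683 and √(0.7960×0.2040/392) = 0.02035.
Because the samples are independent, SE_diff = √(0.02683² + 0.02035²) = 0.03367.
Using z* = 1.960 for 95%, ME = 1.960 × 0.03367 = 0.06599.
p̂₁ − p̂₂ = 0.0770; interval 0.0770 ± 0.06599 gives (0.0110, 0.1430).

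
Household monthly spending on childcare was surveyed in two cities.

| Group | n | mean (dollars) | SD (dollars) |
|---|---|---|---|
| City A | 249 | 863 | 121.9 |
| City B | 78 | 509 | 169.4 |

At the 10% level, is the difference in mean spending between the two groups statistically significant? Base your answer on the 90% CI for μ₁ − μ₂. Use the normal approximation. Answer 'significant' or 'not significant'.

Per-group SEs: s₁/√n₁ = 121.9/√249 = 7.7251, s₂/√n₂ = 169.4/√78 = 19.1808.
Unpooled SE of the difference: √(59.67717001 + 367.90308864) = 20.6780.
Margin of error = z* · SE = 1.645 × 20.6780 = 34.0153.
x̄₁ − x̄₂ = 863 − 509 = 354.0000.
CI: 354.0000 ± 34.0153 = (319.9847, 388.0153).
The interval (319.9847, 388.0153) does not contain 0, so the difference is significant.

significant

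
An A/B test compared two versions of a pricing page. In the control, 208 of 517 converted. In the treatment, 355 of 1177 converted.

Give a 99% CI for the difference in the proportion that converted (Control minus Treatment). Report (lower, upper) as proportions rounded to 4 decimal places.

p̂₁ = 208/517 = 0.4023 and p̂₂ = 355/1177 = 0.3016.
SE₁ = √(p̂₁(1−p̂₁)/n₁) = √(0.4023·0.5977/517) = 0.02157; SE₂ = √(0.3016·0.6984/1177) = 0.01338.
Independent samples: SE of the difference = √(SE₁² + SE₂²) = √(0.0004652649 + 0.0001790244) = 0.02538.
z* for 99% confidence is 2.576, so the margin of error is 2.576 × 0.02538 = 0.06538.
Point estimate p̂₁ − p̂₂ = 0.4023 − 0.3016 = 0.1007.
0.1007 ± 0.06538 → (0.0353, 0.1661).

(0.0353, 0.1661)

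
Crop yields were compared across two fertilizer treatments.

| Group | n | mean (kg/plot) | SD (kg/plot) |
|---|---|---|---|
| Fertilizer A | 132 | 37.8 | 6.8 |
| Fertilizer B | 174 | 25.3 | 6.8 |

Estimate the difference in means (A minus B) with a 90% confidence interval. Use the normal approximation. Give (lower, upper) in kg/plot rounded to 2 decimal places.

(11.21, 13.79)

Per-group SEs: s₁/√n₁ = 6.8/√132 = 0.5919, s₂/√n₂ = 6.8/√174 = 0.5155.
Unpooled SE of the difference: √(0.35034561 + 0.26574025) = 0.7849.
Margin of error = z* · SE = 1.645 × 0.7849 = 1.2912.
x̄₁ − x̄₂ = 37.8 − 25.3 = 12.5000.
CI: 12.5000 ± 1.2912 = (11.21, 13.79).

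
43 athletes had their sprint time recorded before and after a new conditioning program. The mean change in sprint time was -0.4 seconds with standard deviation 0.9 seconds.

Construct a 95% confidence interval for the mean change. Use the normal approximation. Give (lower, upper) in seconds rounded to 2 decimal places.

This is a matched-pairs design, so SE = s_d/√n = 0.9/√43 = 0.1372.
Margin = 1.960 × 0.1372 = 0.2689; the interval is -0.4 ± 0.2689 = (-0.67, -0.13).

(-0.67, -0.13)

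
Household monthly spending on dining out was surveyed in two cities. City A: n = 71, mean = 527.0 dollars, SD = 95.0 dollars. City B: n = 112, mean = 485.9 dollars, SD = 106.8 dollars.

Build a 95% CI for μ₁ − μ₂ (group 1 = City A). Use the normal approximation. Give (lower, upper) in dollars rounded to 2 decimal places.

(11.44, 70.76)

Standard errors of each mean: 95.0/√71 = 11.2744 and 106.8/√112 = 10.0917.
SE(x̄₁ − x̄₂) = √(11.2744² + 10.0917²) = 15.1312 for independent samples with unequal variances.
With z* = 1.960, the margin is 1.960 × 15.1312 = 29.6572.
x̄₁ − x̄₂ = 527.0 − 485.9 = 41.1000; the interval is 41.1000 ± 29.6572 = (11.44, 70.76).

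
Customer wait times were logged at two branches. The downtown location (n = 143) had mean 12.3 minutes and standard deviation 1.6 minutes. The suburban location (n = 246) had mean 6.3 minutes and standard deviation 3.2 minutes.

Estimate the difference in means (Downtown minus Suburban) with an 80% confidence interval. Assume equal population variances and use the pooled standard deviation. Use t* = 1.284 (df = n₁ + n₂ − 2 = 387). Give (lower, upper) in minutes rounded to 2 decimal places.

s_p = √[((n₁−1)s₁² + (n₂−1)s₂²)/(n₁+n₂−2)] = √[(142·1.6² + 245·3.2²)/387] = 2.7243.
SE = 2.7243·√(1/143 + 1/246) = 0.2865.
With t* = 1.284, margin = 1.284 × 0.2865 = 0.3679.
x̄₁ − x̄₂ = 12.3 − 6.3 = 6.0000; interval 6.0000 ± 0.3679 = (5.63, 6.37).

(5.63, 6.37)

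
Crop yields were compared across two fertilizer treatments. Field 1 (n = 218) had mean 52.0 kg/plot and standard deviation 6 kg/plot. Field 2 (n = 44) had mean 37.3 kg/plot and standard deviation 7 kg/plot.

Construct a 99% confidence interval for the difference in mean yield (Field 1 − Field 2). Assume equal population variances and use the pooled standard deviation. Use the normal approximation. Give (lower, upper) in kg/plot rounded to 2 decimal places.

(12.07, 17.33)

Pooled variance s_p² = [217·6² + 43·7²] / (218+44−2) = 38.1500, so s_p = 6.1766.
SE_diff = s_p·√(1/n₁ + 1/n₂) = 6.1766·√(1/218 + 1/44) = 1.0208.
z* = 2.576; margin = 2.576 × 1.0208 = 2.6296.
Difference = 52.0 − 37.3 = 14.7000.
14.7000 ± 2.6296 → (12.07, 17.33).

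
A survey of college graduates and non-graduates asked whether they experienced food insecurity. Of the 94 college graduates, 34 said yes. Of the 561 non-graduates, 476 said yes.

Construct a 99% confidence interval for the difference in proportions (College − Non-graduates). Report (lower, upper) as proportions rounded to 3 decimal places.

(-0.620, -0.353)

Sample proportions: 34/94 = 0.3617, 476/561 = 0.8485.
Each SE is √(p̂(1−p̂)/n): √(0.3617·0.6383/94) = 0.04956 and √(0.8485·0.1515/561) = 0.01514.
SE(p̂₁ − p̂₂) = √(SE₁² + SE₂²) = √(0.0024561936 + 0.0002292196) = 0.05182, since the two samples are independent.
At 99% confidence z* = 2.576; margin = 2.576 × 0.05182 = 0.13349.
The difference is 0.3617 − 0.8485 = -0.4868, so the interval is -0.4868 ± 0.13349 = (-0.620, -0.353).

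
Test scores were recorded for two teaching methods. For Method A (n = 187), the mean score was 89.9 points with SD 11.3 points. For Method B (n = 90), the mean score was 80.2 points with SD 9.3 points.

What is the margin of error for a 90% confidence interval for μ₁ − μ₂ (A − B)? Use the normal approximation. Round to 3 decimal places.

2.109

Standard errors of each mean: 11.3/√187 = 0.8263 and 9.3/√90 = 0.9803.
SE(x̄₁ − x̄₂) = √(0.8263² + 0.9803²) = 1.2821 for independent samples with unequal variances.
With z* = 1.645, the margin is 1.645 × 1.2821 = 2.1091.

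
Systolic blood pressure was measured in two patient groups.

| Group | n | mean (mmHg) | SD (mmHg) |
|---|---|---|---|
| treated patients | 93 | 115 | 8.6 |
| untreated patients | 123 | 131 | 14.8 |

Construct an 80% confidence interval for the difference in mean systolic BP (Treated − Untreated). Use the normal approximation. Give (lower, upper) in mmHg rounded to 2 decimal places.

(-18.06, -13.94)

Per-group SEs: s₁/√n₁ = 8.6/√93 = 0.8918, s₂/√n₂ = 14.8/√123 = 1.3345.
Unpooled SE of the difference: √(0.79530724 + 1.78089025) = 1.6051.
Margin of error = z* · SE = 1.282 × 1.6051 = 2.0577.
x̄₁ − x̄₂ = 115 − 131 = -16.0000.
CI: -16.0000 ± 2.0577 = (-18.06, -13.94).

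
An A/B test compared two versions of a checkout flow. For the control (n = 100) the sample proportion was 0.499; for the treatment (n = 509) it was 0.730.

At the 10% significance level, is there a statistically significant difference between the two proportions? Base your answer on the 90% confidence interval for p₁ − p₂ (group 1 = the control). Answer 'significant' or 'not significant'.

significant

SE₁ = √(p̂₁(1−p̂₁)/n₁) = √(0.4990·0.5010/100) = 0.05000; SE₂ = √(0.7300·0.2700/509) = 0.01968.
Independent samples: SE of the difference = √(SE₁² + SE₂²) = √(0.0025 + 0.0003873024) = 0.05373.
z* for 90% confidence is 1.645, so the margin of error is 1.645 × 0.05373 = 0.08839.
Point estimate p̂₁ − p̂₂ = 0.4990 − 0.7300 = -0.2310.
-0.2310 ± 0.08839 → (-0.31939, -0.14261).
The interval (-0.31939, -0.14261) does not contain 0, so the difference is significant.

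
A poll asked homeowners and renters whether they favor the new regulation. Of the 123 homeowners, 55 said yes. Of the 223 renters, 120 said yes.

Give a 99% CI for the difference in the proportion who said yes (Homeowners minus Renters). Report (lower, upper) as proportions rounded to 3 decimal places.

First, p̂₁ = 55/123 = 0.4472; p̂₂ = 120/223 = 0.5381.
The two standard errors are √(0.4472×0.5528/123) = 0.04483 and √(0.5381×0.4619/223) = 0.03339.
Because the samples are independent, SE_diff = √(0.04483² + 0.03339²) = 0.05590.
Using z* = 2.576 for 99%, ME = 2.576 × 0.05590 = 0.14400.
p̂₁ − p̂₂ = -0.0909; interval -0.0909 ± 0.14400 gives (-0.235, 0.053).

(-0.235, 0.053)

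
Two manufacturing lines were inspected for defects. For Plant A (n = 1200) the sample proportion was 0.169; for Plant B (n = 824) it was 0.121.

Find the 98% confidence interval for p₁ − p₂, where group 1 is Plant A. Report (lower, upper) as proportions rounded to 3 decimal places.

Each SE is √(p̂(1−p̂)/n): √(0.1690·0.8310/1200) = 0.01082 and √(0.1210·0.8790/824) = 0.01136.
SE(p̂₁ − p̂₂) = √(SE₁² + SE₂²) = √(0.0001170724 + 0.0001290496) = 0.01569, since the two samples are independent.
At 98% confidence z* = 2.326; margin = 2.326 × 0.01569 = 0.03649.
The difference is 0.1690 − 0.1210 = 0.0480, so the interval is 0.0480 ± 0.03649 = (0.012, 0.084).

(0.012, 0.084)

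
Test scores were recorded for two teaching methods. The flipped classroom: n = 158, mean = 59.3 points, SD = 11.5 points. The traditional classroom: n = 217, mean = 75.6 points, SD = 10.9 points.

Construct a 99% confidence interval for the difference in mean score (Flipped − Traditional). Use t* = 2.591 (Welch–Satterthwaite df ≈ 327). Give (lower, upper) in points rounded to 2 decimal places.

Per-group SEs: s₁/√n₁ = 11.5/√158 = 0.9149, s₂/√n₂ = 10.9/√217 = 0.7399.
Unpooled SE of the difference: √(0.83704201 + 0.54745201) = 1.1766.
Margin of error = t* · SE = 2.591 × 1.1766 = 3.0486.
x̄₁ − x̄₂ = 59.3 − 75.6 = -16.3000.
CI: -16.3000 ± 3.0486 = (-19.35, -13.25).

(-19.35, -13.25)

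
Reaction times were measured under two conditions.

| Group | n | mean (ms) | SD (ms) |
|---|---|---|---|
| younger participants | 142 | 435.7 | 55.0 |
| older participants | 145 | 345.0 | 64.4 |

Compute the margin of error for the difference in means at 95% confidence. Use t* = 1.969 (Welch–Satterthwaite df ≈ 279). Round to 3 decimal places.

Standard errors of each mean: 55.0/√142 = 4.6155 and 64.4/√145 = 5.3481.
SE(x̄₁ − x̄₂) = √(4.6155² + 5.3481²) = 7.0643 for independent samples with unequal variances.
With t* = 1.969, the margin is 1.969 × 7.0643 = 13.9096.

13.910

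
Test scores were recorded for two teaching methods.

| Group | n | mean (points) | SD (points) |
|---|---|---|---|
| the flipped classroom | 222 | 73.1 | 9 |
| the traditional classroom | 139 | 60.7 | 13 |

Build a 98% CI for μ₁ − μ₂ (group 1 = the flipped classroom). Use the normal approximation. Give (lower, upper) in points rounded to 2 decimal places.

(9.48, 15.32)

Standard errors of each mean: 9/√222 = 0.6040 and 13/√139 = 1.1026.
SE(x̄₁ − x̄₂) = √(0.6040² + 1.1026²) = 1.2572 for independent samples with unequal variances.
With z* = 2.326, the margin is 2.326 × 1.2572 = 2.9242.
x̄₁ − x̄₂ = 73.1 − 60.7 = 12.4000; the interval is 12.4000 ± 2.9242 = (9.48, 15.32).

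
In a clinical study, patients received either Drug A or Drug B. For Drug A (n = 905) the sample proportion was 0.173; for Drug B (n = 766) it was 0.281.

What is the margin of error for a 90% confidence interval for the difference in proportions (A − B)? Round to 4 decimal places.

0.0338

SE₁ = √(p̂₁(1−p̂₁)/n₁) = √(0.1730·0.8270/905) = 0.01257; SE₂ = √(0.2810·0.7190/766) = 0.01624.
Independent samples: SE of the difference = √(SE₁² + SE₂²) = √(0.0001580049 + 0.0002637376) = 0.02054.
z* for 90% confidence is 1.645, so the margin of error is 1.645 × 0.02054 = 0.03379.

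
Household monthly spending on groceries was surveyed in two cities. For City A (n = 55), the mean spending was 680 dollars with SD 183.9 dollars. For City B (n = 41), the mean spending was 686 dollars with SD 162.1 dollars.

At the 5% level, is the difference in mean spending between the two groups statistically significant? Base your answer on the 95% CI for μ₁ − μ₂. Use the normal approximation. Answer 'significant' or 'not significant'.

not significant

SE₁ = s₁/√n₁ = 183.9/√55 = 24.7971; SE₂ = 162.1/√41 = 25.3158.
Independent samples, unequal variances: SE_diff = √(SE₁² + SE₂²) = √(614.89616841 + 640.88972964) = 35.4371.
z* = 1.960, so margin of error = 1.960 × 35.4371 = 69.4567.
Difference in means = 680 − 686 = -6.0000.
-6.0000 ± 69.4567 → (-75.4567, 63.4567).
The interval (-75.4567, 63.4567) contains 0, so the difference is not significant.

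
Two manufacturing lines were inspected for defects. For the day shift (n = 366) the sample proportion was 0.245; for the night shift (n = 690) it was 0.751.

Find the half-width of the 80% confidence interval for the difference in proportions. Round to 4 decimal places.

SE₁ = √(p̂₁(1−p̂₁)/n₁) = √(0.2450·0.7550/366) = 0.02248; SE₂ = √(0.7510·0.2490/690) = 0.01646.
Independent samples: SE of the difference = √(SE₁² + SE₂²) = √(0.0005053504 + 0.0002709316) = 0.02786.
z* for 80% confidence is 1.282, so the margin of error is 1.282 × 0.02786 = 0.03572.

0.0357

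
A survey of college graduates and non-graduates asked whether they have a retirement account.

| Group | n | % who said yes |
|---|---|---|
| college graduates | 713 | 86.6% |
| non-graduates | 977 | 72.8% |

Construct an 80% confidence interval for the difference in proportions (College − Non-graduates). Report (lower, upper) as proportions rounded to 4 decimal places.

(0.1135, 0.1625)

The two standard errors are √(0.8660×0.1340/713) = 0.01276 and √(0.7280×0.2720/977) = 0.01424.
Because the samples are independent, SE_diff = √(0.01276² + 0.01424²) = 0.01912.
Using z* = 1.282 for 80%, ME = 1.282 × 0.01912 = 0.02451.
p̂₁ − p̂₂ = 0.1380; interval 0.1380 ± 0.02451 gives (0.1135, 0.1625).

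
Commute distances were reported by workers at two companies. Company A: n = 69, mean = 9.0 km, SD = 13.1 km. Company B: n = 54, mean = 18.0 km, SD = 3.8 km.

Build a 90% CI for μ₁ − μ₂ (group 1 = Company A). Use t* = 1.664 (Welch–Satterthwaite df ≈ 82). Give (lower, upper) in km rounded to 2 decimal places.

Per-group SEs: s₁/√n₁ = 13.1/√69 = 1.5771, s₂/√n₂ = 3.8/√54 = 0.5171.
Unpooled SE of the difference: √(2.48724441 + 0.26739241) = 1.6597.
Margin of error = t* · SE = 1.664 × 1.6597 = 2.7617.
x̄₁ − x̄₂ = 9.0 − 18.0 = -9.0000.
CI: -9.0000 ± 2.7617 = (-11.76, -6.24).

(-11.76, -6.24)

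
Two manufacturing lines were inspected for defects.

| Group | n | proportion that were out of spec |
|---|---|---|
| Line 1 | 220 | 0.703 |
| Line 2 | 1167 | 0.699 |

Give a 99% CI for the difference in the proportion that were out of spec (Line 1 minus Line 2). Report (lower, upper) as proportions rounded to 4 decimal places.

(-0.0826, 0.0906)

Each SE is √(p̂(1−p̂)/n): √(0.7030·0.2970/220) = 0.03081 and √(0.6990·0.3010/1167) = 0.01343.
SE(p̂₁ − p̂₂) = √(SE₁² + SE₂²) = √(0.0009492561 + 0.0001803649) = 0.03361, since the two samples are independent.
At 99% confidence z* = 2.576; margin = 2.576 × 0.03361 = 0.08658.
The difference is 0.7030 − 0.6990 = 0.0040, so the interval is 0.0040 ± 0.08658 = (-0.0826, 0.0906).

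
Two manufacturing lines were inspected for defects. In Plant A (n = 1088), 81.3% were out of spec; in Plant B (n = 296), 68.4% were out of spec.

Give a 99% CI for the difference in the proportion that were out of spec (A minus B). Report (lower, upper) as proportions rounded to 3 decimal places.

(0.053, 0.205)

Each SE is √(p̂(1−p̂)/n): √(0.8130·0.1870/1088) = 0.01182 and √(0.6840·0.3160/296) = 0.02702.
SE(p̂₁ − p̂₂) = √(SE₁² + SE₂²) = √(0.0001397124 + 0.0007300804) = 0.02949, since the two samples are independent.
At 99% confidence z* = 2.576; margin = 2.576 × 0.02949 = 0.07597.
The difference is 0.8130 − 0.6840 = 0.1290, so the interval is 0.1290 ± 0.07597 = (0.053, 0.205).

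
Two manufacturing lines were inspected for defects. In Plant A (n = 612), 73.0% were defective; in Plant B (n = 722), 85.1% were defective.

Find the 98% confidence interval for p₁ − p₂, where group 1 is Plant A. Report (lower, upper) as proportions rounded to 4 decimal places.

SE₁ = √(p̂₁(1−p̂₁)/n₁) = √(0.7300·0.2700/612) = 0.01795; SE₂ = √(0.8510·0.1490/722) = 0.01325.
Independent samples: SE of the difference = √(SE₁² + SE₂²) = √(0.0003222025 + 0.0001755625) = 0.02231.
z* for 98% confidence is 2.326, so the margin of error is 2.326 × 0.02231 = 0.05189.
Point estimate p̂₁ − p̂₂ = 0.7300 − 0.8510 = -0.1210.
-0.1210 ± 0.05189 → (-0.1729, -0.0691).

(-0.1729, -0.0691)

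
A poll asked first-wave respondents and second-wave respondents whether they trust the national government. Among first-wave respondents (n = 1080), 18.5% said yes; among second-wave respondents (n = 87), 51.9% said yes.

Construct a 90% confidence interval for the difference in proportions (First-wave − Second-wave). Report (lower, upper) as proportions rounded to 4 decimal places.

(-0.4242, -0.2438)

Each SE is √(p̂(1−p̂)/n): √(0.1850·0.8150/1080) = 0.01182 and √(0.5190·0.4810/87) = 0.05357.
SE(p̂₁ − p̂₂) = √(SE₁² + SE₂²) = √(0.0001397124 + 0.0028697449) = 0.05486, since the two samples are independent.
At 90% confidence z* = 1.645; margin = 1.645 × 0.05486 = 0.09024.
The difference is 0.1850 − 0.5190 = -0.3340, so the interval is -0.3340 ± 0.09024 = (-0.4242, -0.2438).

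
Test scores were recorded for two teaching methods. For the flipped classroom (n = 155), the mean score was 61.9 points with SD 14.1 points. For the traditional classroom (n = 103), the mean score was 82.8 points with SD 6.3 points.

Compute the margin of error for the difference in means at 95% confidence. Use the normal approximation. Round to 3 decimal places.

Per-group SEs: s₁/√n₁ = 14.1/√155 = 1.1325, s₂/√n₂ = 6.3/√103 = 0.6208.
Unpooled SE of the difference: √(1.28255625 + 0.38539264) = 1.2915.
Margin of error = z* · SE = 1.960 × 1.2915 = 2.5313.

2.531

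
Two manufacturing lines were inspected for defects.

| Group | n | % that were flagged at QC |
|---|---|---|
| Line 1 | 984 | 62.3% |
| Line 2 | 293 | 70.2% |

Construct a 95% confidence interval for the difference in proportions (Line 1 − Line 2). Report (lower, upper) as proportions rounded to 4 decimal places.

SE₁ = √(p̂₁(1−p̂₁)/n₁) = √(0.6230·0.3770/984) = 0.01545; SE₂ = √(0.7020·0.2980/293) = 0.02672.
Independent samples: SE of the difference = √(SE₁² + SE₂²) = √(0.0002387025 + 0.0007139584) = 0.03087.
z* for 95% confidence is 1.960, so the margin of error is 1.960 × 0.03087 = 0.06051.
Point estimate p̂₁ − p̂₂ = 0.6230 − 0.7020 = -0.0790.
-0.0790 ± 0.06051 → (-0.1395, -0.0185).

(-0.1395, -0.0185)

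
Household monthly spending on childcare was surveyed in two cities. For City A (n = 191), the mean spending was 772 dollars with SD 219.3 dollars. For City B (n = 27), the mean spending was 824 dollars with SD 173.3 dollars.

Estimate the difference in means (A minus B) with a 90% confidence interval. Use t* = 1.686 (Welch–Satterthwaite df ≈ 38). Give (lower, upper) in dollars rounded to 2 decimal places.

(-114.27, 10.27)

Per-group SEs: s₁/√n₁ = 219.3/√191 = 15.8680, s₂/√n₂ = 173.3/√27 = 33.3516.
Unpooled SE of the difference: √(251.793424 + 1112.32922256) = 36.9340.
Margin of error = t* · SE = 1.686 × 36.9340 = 62.2707.
x̄₁ − x̄₂ = 772 − 824 = -52.0000.
CI: -52.0000 ± 62.2707 = (-114.27, 10.27).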